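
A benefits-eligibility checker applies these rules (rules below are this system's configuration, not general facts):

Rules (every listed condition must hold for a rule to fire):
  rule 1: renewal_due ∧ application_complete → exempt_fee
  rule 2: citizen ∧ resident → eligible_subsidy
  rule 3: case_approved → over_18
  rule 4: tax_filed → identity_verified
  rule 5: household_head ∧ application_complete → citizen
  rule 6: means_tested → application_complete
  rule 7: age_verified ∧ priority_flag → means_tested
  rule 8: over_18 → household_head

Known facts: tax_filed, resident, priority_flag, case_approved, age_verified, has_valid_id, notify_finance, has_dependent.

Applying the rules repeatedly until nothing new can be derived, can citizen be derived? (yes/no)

yes

Round 1 fires rule 3, rule 4, rule 7, giving over_18, identity_verified, means_tested.
Round 2 fires rule 6, rule 8, giving application_complete, household_head.
Round 3 fires rule 5, giving citizen.
Round 4 fires rule 2, giving eligible_subsidy.
citizen appears in round 3, so it is derivable.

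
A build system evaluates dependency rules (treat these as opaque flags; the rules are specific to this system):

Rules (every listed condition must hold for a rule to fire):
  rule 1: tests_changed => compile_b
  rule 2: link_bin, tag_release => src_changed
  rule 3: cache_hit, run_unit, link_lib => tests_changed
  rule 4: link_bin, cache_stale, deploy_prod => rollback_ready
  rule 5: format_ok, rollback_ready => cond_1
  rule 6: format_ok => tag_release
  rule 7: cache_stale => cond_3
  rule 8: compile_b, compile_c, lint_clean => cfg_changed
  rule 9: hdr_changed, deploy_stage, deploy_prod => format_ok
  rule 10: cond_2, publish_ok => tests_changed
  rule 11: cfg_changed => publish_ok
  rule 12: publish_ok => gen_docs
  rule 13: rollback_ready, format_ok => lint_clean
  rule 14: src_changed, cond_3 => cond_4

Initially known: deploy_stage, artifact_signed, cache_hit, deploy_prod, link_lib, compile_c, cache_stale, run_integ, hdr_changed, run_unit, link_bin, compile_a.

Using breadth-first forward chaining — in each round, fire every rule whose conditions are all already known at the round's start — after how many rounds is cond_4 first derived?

Round 1: rule 3 [cache_hit, run_unit, link_lib => tests_changed]; rule 4 [link_bin, cache_stale, deploy_prod => rollback_ready]; rule 7 [cache_stale => cond_3]; rule 9 [hdr_changed, deploy_stage, deploy_prod => format_ok]. New: tests_changed, rollback_ready, cond_3, format_ok.
Round 2: rule 1 [tests_changed => compile_b]; rule 5 [format_ok, rollback_ready => cond_1]; rule 6 [format_ok => tag_release]; rule 13 [rollback_ready, format_ok => lint_clean]. New: compile_b, cond_1, tag_release, lint_clean.
Round 3: rule 2 [link_bin, tag_release => src_changed]; rule 8 [compile_b, compile_c, lint_clean => cfg_changed]. New: src_changed, cfg_changed.
Round 4: rule 11 [cfg_changed => publish_ok]; rule 14 [src_changed, cond_3 => cond_4]. New: publish_ok, cond_4.
cond_4 first appears in round 4.

4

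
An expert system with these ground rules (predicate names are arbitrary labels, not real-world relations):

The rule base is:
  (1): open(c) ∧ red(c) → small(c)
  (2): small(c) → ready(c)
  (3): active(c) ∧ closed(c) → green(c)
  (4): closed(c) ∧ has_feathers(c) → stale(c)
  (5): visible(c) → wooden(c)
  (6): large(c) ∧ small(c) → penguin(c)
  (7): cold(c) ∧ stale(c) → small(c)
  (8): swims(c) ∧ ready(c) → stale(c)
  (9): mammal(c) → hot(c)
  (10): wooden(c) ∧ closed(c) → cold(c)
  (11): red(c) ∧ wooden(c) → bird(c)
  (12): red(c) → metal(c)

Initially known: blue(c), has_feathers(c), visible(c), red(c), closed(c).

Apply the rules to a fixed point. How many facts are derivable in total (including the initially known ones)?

12

Round 1 — (4), (5), (12), derive stale(c), wooden(c), metal(c).
Round 2 — (10), (11), derive cold(c), bird(c).
Round 3 — (7), derive small(c).
Round 4 — (2), derive ready(c).
Closure: {bird(c), blue(c), closed(c), cold(c), has_feathers(c), metal(c), ready(c), red(c), small(c), stale(c), visible(c), wooden(c)} — 12 facts.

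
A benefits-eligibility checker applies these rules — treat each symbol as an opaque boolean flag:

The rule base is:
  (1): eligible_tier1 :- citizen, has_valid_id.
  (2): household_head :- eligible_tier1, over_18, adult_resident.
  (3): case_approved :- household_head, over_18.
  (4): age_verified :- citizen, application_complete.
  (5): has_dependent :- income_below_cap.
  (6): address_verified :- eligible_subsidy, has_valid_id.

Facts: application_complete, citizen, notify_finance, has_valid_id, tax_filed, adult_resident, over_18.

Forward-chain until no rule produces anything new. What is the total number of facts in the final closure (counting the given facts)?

Round 1 — (1), (4), derive eligible_tier1, age_verified.
Round 2 — (2), derive household_head.
Round 3 — (3), derive case_approved.
Closure: {adult_resident, age_verified, application_complete, case_approved, citizen, eligible_tier1, has_valid_id, household_head, notify_finance, over_18, tax_filed} — 11 facts.

11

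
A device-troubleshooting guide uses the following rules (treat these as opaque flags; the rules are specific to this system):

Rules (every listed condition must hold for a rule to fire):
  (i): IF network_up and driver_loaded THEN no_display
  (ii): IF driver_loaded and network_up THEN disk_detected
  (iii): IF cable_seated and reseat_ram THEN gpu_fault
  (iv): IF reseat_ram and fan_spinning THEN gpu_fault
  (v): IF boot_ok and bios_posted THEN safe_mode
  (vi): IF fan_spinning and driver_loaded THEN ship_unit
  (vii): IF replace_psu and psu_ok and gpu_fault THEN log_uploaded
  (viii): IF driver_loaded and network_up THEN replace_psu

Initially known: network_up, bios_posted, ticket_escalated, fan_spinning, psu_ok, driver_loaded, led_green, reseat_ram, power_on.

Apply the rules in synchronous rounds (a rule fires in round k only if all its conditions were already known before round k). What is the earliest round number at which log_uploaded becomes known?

2

Round 1 fires (i), (ii), (iv), (vi), (viii), giving no_display, disk_detected, gpu_fault, ship_unit, replace_psu.
Round 2 fires (vii), giving log_uploaded.
log_uploaded first appears in round 2.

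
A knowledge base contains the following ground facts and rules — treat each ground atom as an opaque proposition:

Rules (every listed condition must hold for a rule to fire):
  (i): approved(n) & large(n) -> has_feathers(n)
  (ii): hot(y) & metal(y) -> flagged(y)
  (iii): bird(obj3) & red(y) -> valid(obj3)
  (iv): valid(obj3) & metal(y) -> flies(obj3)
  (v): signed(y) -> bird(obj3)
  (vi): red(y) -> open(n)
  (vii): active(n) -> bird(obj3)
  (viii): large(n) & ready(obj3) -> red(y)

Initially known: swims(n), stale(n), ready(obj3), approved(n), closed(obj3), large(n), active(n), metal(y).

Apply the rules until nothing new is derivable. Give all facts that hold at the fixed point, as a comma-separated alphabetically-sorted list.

Round 1 fires (i), (vii), (viii), giving has_feathers(n), bird(obj3), red(y).
Round 2 fires (iii), (vi), giving valid(obj3), open(n).
Round 3 fires (iv), giving flies(obj3).

active(n), approved(n), bird(obj3), closed(obj3), flies(obj3), has_feathers(n), large(n), metal(y), open(n), ready(obj3), red(y), stale(n), swims(n), valid(obj3)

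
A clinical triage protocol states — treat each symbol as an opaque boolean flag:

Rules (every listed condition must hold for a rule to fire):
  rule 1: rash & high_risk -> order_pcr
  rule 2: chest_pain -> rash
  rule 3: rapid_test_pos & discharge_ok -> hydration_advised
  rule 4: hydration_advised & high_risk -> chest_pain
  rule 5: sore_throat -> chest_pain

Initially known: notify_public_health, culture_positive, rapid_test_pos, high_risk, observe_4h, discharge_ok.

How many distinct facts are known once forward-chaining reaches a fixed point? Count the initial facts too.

Round 1 fires rule 3, giving hydration_advised.
Round 2 fires rule 4, giving chest_pain.
Round 3 fires rule 2, giving rash.
Round 4 fires rule 1, giving order_pcr.
Closure: {chest_pain, culture_positive, discharge_ok, high_risk, hydration_advised, notify_public_health, observe_4h, order_pcr, rapid_test_pos, rash} — 10 facts.

10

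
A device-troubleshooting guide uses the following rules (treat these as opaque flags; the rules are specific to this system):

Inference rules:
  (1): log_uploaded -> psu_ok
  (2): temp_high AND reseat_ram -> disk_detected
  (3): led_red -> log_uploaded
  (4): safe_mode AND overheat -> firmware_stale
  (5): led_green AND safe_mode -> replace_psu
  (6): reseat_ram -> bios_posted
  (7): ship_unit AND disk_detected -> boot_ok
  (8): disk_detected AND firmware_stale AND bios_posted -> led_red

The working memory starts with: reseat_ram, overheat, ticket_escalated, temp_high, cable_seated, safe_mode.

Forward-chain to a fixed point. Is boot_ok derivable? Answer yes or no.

no

Round 1: (2) [temp_high AND reseat_ram -> disk_detected]; (4) [safe_mode AND overheat -> firmware_stale]; (6) [reseat_ram -> bios_posted]. Adds disk_detected, firmware_stale, bios_posted.
Round 2: (8) [disk_detected AND firmware_stale AND bios_posted -> led_red]. Adds led_red.
Round 3: (3) [led_red -> log_uploaded]. Adds log_uploaded.
Round 4: (1) [log_uploaded -> psu_ok]. Adds psu_ok.
Fixed point reached. boot_ok is concluded only by (7); (7) needs ship_unit (never derived).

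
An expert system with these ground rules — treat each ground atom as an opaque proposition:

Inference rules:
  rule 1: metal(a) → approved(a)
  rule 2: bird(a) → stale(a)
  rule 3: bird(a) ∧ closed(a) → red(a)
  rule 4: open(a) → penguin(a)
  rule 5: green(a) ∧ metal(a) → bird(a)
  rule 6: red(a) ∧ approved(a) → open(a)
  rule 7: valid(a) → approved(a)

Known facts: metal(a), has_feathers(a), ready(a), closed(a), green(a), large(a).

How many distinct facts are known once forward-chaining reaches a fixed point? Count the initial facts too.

12

Round 1: rule 1 [metal(a) → approved(a)]; rule 5 [green(a) ∧ metal(a) → bird(a)]. Adds approved(a), bird(a).
Round 2: rule 2 [bird(a) → stale(a)]; rule 3 [bird(a) ∧ closed(a) → red(a)]. Adds stale(a), red(a).
Round 3: rule 6 [red(a) ∧ approved(a) → open(a)]. Adds open(a).
Round 4: rule 4 [open(a) → penguin(a)]. Adds penguin(a).
Closure: {approved(a), bird(a), closed(a), green(a), has_feathers(a), large(a), metal(a), open(a), penguin(a), ready(a), red(a), stale(a)} — 12 facts.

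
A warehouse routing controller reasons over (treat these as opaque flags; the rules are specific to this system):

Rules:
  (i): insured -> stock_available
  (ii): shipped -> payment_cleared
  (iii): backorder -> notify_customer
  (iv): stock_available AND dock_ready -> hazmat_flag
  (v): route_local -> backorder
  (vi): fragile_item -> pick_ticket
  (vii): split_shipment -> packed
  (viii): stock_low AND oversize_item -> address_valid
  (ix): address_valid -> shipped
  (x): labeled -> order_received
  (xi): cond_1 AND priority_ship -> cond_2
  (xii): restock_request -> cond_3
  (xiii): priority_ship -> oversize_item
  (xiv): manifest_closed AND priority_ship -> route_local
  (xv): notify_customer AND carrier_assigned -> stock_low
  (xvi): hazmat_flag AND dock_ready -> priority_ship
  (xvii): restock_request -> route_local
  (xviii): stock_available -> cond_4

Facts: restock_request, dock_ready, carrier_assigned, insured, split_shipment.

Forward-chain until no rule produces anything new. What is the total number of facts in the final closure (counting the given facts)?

19

[1] (i) [insured -> stock_available]; (vii) [split_shipment -> packed]; (xii) [restock_request -> cond_3]; (xvii) [restock_request -> route_local]. ⇒ new: stock_available, packed, cond_3, route_local.
[2] (iv) [stock_available AND dock_ready -> hazmat_flag]; (v) [route_local -> backorder]; (xviii) [stock_available -> cond_4]. ⇒ new: hazmat_flag, backorder, cond_4.
[3] (iii) [backorder -> notify_customer]; (xvi) [hazmat_flag AND dock_ready -> priority_ship]. ⇒ new: notify_customer, priority_ship.
[4] (xiii) [priority_ship -> oversize_item]; (xv) [notify_customer AND carrier_assigned -> stock_low]. ⇒ new: oversize_item, stock_low.
[5] (viii) [stock_low AND oversize_item -> address_valid]. ⇒ new: address_valid.
[6] (ix) [address_valid -> shipped]. ⇒ new: shipped.
[7] (ii) [shipped -> payment_cleared]. ⇒ new: payment_cleared.
Closure: {address_valid, backorder, carrier_assigned, cond_3, cond_4, dock_ready, hazmat_flag, insured, notify_customer, oversize_item, packed, payment_cleared, priority_ship, restock_request, route_local, shipped, split_shipment, stock_available, stock_low} — 19 facts.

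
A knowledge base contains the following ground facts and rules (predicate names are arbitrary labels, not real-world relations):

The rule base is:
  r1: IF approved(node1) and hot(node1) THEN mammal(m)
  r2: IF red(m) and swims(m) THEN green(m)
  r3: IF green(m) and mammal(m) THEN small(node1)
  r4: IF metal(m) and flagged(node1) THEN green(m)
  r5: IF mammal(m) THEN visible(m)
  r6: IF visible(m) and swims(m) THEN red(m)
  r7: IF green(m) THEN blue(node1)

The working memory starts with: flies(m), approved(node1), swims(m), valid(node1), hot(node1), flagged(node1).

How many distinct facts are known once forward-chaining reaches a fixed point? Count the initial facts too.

Round 1 fires r1, giving mammal(m).
Round 2 fires r5, giving visible(m).
Round 3 fires r6, giving red(m).
Round 4 fires r2, giving green(m).
Round 5 fires r3, r7, giving small(node1), blue(node1).
Closure: {approved(node1), blue(node1), flagged(node1), flies(m), green(m), hot(node1), mammal(m), red(m), small(node1), swims(m), valid(node1), visible(m)} — 12 facts.

12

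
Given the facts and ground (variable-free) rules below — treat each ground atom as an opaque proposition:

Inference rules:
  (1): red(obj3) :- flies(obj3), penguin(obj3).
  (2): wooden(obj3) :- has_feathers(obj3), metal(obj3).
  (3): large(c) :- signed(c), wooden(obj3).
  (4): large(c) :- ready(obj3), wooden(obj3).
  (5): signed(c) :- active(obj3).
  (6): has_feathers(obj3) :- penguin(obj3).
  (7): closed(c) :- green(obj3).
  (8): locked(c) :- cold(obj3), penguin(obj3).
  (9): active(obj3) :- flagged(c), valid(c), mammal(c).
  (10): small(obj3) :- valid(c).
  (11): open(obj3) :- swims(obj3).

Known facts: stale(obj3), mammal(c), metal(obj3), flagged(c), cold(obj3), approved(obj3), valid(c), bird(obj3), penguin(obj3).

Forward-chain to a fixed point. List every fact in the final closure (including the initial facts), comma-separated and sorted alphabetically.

active(obj3), approved(obj3), bird(obj3), cold(obj3), flagged(c), has_feathers(obj3), large(c), locked(c), mammal(c), metal(obj3), penguin(obj3), signed(c), small(obj3), stale(obj3), valid(c), wooden(obj3)

Round 1 fires (6), (8), (9), (10), giving has_feathers(obj3), locked(c), active(obj3), small(obj3).
Round 2 fires (2), (5), giving wooden(obj3), signed(c).
Round 3 fires (3), giving large(c).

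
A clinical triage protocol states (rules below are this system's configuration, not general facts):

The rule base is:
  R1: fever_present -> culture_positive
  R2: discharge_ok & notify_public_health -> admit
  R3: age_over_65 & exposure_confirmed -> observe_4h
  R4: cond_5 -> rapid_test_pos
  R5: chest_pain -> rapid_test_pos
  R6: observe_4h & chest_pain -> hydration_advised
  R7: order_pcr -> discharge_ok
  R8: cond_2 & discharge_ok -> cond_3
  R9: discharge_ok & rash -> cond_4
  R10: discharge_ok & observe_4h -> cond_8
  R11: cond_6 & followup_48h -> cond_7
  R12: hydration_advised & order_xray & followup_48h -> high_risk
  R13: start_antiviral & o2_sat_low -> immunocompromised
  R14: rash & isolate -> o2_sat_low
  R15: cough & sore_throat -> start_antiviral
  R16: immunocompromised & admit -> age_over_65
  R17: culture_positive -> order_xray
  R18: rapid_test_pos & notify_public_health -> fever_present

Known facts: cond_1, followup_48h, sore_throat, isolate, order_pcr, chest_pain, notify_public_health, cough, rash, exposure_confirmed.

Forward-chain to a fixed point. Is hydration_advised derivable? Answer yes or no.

[1] R5 [chest_pain -> rapid_test_pos]; R7 [order_pcr -> discharge_ok]; R14 [rash & isolate -> o2_sat_low]; R15 [cough & sore_throat -> start_antiviral]. ⇒ new: rapid_test_pos, discharge_ok, o2_sat_low, start_antiviral.
[2] R2 [discharge_ok & notify_public_health -> admit]; R9 [discharge_ok & rash -> cond_4]; R13 [start_antiviral & o2_sat_low -> immunocompromised]; R18 [rapid_test_pos & notify_public_health -> fever_present]. ⇒ new: admit, cond_4, immunocompromised, fever_present.
[3] R1 [fever_present -> culture_positive]; R16 [immunocompromised & admit -> age_over_65]. ⇒ new: culture_positive, age_over_65.
[4] R3 [age_over_65 & exposure_confirmed -> observe_4h]; R17 [culture_positive -> order_xray]. ⇒ new: observe_4h, order_xray.
[5] R6 [observe_4h & chest_pain -> hydration_advised]; R10 [discharge_ok & observe_4h -> cond_8]. ⇒ new: hydration_advised, cond_8.
[6] R12 [hydration_advised & order_xray & followup_48h -> high_risk]. ⇒ new: high_risk.
hydration_advised appears in round 5, so it is derivable.

yes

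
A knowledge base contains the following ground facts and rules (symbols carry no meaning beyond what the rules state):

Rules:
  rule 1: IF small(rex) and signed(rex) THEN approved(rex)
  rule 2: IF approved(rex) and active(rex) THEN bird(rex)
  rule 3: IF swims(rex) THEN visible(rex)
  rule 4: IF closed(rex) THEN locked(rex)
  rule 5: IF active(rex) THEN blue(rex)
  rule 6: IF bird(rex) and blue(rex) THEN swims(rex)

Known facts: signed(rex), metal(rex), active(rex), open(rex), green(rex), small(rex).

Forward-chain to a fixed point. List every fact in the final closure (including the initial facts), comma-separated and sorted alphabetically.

[1] rule 1 [IF small(rex) and signed(rex) THEN approved(rex)]; rule 5 [IF active(rex) THEN blue(rex)]. ⇒ new: approved(rex), blue(rex).
[2] rule 2 [IF approved(rex) and active(rex) THEN bird(rex)]. ⇒ new: bird(rex).
[3] rule 6 [IF bird(rex) and blue(rex) THEN swims(rex)]. ⇒ new: swims(rex).
[4] rule 3 [IF swims(rex) THEN visible(rex)]. ⇒ new: visible(rex).

active(rex), approved(rex), bird(rex), blue(rex), green(rex), metal(rex), open(rex), signed(rex), small(rex), swims(rex), visible(rex)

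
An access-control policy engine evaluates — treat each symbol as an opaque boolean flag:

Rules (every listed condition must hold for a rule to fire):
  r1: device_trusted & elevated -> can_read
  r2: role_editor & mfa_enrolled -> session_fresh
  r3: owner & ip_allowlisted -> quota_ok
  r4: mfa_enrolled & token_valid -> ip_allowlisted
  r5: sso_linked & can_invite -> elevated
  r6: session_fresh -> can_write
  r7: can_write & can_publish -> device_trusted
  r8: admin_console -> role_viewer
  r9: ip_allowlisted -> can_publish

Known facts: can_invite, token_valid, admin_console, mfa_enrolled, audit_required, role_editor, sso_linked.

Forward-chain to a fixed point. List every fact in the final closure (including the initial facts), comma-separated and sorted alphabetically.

Round 1: r2 [role_editor & mfa_enrolled -> session_fresh]; r4 [mfa_enrolled & token_valid -> ip_allowlisted]; r5 [sso_linked & can_invite -> elevated]; r8 [admin_console -> role_viewer]. New: session_fresh, ip_allowlisted, elevated, role_viewer.
Round 2: r6 [session_fresh -> can_write]; r9 [ip_allowlisted -> can_publish]. New: can_write, can_publish.
Round 3: r7 [can_write & can_publish -> device_trusted]. New: device_trusted.
Round 4: r1 [device_trusted & elevated -> can_read]. New: can_read.

admin_console, audit_required, can_invite, can_publish, can_read, can_write, device_trusted, elevated, ip_allowlisted, mfa_enrolled, role_editor, role_viewer, session_fresh, sso_linked, token_valid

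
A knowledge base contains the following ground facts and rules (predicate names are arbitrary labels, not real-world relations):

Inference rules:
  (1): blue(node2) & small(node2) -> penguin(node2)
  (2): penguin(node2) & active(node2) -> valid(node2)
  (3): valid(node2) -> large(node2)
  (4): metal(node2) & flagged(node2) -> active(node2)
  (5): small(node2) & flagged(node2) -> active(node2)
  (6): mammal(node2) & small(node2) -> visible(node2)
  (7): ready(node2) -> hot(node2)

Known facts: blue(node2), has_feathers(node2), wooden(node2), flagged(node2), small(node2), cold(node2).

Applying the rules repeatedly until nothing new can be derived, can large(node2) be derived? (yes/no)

Round 1: (1) [blue(node2) & small(node2) -> penguin(node2)]; (5) [small(node2) & flagged(node2) -> active(node2)]. Adds penguin(node2), active(node2).
Round 2: (2) [penguin(node2) & active(node2) -> valid(node2)]. Adds valid(node2).
Round 3: (3) [valid(node2) -> large(node2)]. Adds large(node2).
large(node2) appears in round 3, so it is derivable.

yes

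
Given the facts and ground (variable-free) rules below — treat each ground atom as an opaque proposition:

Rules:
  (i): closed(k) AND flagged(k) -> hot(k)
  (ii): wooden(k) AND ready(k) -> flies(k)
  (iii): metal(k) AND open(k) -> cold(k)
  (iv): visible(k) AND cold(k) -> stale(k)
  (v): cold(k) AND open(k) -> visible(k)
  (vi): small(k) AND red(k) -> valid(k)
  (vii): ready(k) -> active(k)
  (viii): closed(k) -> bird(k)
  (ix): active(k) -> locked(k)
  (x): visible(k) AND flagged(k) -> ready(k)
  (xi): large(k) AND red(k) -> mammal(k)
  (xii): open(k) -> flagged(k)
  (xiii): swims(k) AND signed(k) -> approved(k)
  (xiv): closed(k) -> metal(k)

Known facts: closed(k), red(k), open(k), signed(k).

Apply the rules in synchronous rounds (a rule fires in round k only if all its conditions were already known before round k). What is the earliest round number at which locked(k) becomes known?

Round 1: (viii) [closed(k) -> bird(k)]; (xii) [open(k) -> flagged(k)]; (xiv) [closed(k) -> metal(k)]. Adds bird(k), flagged(k), metal(k).
Round 2: (i) [closed(k) AND flagged(k) -> hot(k)]; (iii) [metal(k) AND open(k) -> cold(k)]. Adds hot(k), cold(k).
Round 3: (v) [cold(k) AND open(k) -> visible(k)]. Adds visible(k).
Round 4: (iv) [visible(k) AND cold(k) -> stale(k)]; (x) [visible(k) AND flagged(k) -> ready(k)]. Adds stale(k), ready(k).
Round 5: (vii) [ready(k) -> active(k)]. Adds active(k).
Round 6: (ix) [active(k) -> locked(k)]. Adds locked(k).
locked(k) first appears in round 6.

6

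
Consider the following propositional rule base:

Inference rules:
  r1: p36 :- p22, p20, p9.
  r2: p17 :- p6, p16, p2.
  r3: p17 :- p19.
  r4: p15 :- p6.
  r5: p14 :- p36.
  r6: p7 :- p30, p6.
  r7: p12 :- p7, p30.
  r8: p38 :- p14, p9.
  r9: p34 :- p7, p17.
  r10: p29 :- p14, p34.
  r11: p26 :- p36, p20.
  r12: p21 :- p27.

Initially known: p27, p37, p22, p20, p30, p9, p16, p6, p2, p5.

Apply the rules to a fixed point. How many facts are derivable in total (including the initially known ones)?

21

Round 1: r1 [p36 :- p22, p20, p9.]; r2 [p17 :- p6, p16, p2.]; r4 [p15 :- p6.]; r6 [p7 :- p30, p6.]; r12 [p21 :- p27.]. New: p36, p17, p15, p7, p21.
Round 2: r5 [p14 :- p36.]; r7 [p12 :- p7, p30.]; r9 [p34 :- p7, p17.]; r11 [p26 :- p36, p20.]. New: p14, p12, p34, p26.
Round 3: r8 [p38 :- p14, p9.]; r10 [p29 :- p14, p34.]. New: p38, p29.
Closure: {p12, p14, p15, p16, p17, p2, p20, p21, p22, p26, p27, p29, p30, p34, p36, p37, p38, p5, p6, p7, p9} — 21 facts.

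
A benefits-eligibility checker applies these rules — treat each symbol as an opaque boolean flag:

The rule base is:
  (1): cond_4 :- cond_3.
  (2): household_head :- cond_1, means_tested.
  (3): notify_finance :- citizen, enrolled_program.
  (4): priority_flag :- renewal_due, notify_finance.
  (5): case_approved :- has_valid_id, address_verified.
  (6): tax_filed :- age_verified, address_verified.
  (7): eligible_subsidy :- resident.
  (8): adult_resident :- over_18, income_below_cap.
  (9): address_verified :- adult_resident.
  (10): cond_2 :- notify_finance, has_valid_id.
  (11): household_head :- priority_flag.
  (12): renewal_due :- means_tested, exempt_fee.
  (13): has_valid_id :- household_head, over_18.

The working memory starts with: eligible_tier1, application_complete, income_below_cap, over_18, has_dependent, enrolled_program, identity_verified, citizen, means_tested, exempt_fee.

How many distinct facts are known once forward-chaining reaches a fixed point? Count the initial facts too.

Round 1: (3) [notify_finance :- citizen, enrolled_program.]; (8) [adult_resident :- over_18, income_below_cap.]; (12) [renewal_due :- means_tested, exempt_fee.]. Adds notify_finance, adult_resident, renewal_due.
Round 2: (4) [priority_flag :- renewal_due, notify_finance.]; (9) [address_verified :- adult_resident.]. Adds priority_flag, address_verified.
Round 3: (11) [household_head :- priority_flag.]. Adds household_head.
Round 4: (13) [has_valid_id :- household_head, over_18.]. Adds has_valid_id.
Round 5: (5) [case_approved :- has_valid_id, address_verified.]; (10) [cond_2 :- notify_finance, has_valid_id.]. Adds case_approved, cond_2.
Closure: {address_verified, adult_resident, application_complete, case_approved, citizen, cond_2, eligible_tier1, enrolled_program, exempt_fee, has_dependent, has_valid_id, household_head, identity_verified, income_below_cap, means_tested, notify_finance, over_18, priority_flag, renewal_due} — 19 facts.

19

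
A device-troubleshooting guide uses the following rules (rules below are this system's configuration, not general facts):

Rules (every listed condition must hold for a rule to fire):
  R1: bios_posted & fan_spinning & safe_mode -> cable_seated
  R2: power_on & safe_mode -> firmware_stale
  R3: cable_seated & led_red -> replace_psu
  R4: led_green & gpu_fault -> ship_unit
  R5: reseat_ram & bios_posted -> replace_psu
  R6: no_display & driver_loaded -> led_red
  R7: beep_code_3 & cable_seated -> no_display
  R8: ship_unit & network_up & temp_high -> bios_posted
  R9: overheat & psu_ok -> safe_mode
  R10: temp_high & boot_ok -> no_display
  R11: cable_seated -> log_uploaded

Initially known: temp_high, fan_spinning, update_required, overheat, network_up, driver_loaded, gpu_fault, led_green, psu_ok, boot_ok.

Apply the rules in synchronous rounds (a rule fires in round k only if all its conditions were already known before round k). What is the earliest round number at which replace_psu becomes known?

4

Round 1: R4 [led_green & gpu_fault -> ship_unit]; R9 [overheat & psu_ok -> safe_mode]; R10 [temp_high & boot_ok -> no_display]. Adds ship_unit, safe_mode, no_display.
Round 2: R6 [no_display & driver_loaded -> led_red]; R8 [ship_unit & network_up & temp_high -> bios_posted]. Adds led_red, bios_posted.
Round 3: R1 [bios_posted & fan_spinning & safe_mode -> cable_seated]. Adds cable_seated.
Round 4: R3 [cable_seated & led_red -> replace_psu]; R11 [cable_seated -> log_uploaded]. Adds replace_psu, log_uploaded.
replace_psu first appears in round 4.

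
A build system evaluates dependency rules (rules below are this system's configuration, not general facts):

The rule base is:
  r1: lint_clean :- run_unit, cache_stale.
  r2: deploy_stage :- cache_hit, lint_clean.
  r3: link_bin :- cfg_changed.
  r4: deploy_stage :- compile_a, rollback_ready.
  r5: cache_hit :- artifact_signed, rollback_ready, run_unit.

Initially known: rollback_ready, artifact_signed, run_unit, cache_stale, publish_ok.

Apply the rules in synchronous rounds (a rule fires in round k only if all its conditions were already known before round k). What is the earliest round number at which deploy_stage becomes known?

Round 1: r1 [lint_clean :- run_unit, cache_stale.]; r5 [cache_hit :- artifact_signed, rollback_ready, run_unit.]. New: lint_clean, cache_hit.
Round 2: r2 [deploy_stage :- cache_hit, lint_clean.]. New: deploy_stage.
deploy_stage first appears in round 2.

2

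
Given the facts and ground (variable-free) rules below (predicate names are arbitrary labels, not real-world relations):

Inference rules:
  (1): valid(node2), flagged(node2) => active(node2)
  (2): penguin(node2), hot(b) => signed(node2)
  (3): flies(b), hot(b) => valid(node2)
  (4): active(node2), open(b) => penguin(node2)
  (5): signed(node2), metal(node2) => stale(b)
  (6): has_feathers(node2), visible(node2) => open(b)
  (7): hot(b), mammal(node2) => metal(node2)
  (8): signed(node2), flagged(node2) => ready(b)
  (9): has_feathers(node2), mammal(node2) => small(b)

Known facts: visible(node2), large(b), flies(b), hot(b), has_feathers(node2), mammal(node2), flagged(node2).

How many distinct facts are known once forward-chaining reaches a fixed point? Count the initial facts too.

Round 1: (3) [flies(b), hot(b) => valid(node2)]; (6) [has_feathers(node2), visible(node2) => open(b)]; (7) [hot(b), mammal(node2) => metal(node2)]; (9) [has_feathers(node2), mammal(node2) => small(b)]. New: valid(node2), open(b), metal(node2), small(b).
Round 2: (1) [valid(node2), flagged(node2) => active(node2)]. New: active(node2).
Round 3: (4) [active(node2), open(b) => penguin(node2)]. New: penguin(node2).
Round 4: (2) [penguin(node2), hot(b) => signed(node2)]. New: signed(node2).
Round 5: (5) [signed(node2), metal(node2) => stale(b)]; (8) [signed(node2), flagged(node2) => ready(b)]. New: stale(b), ready(b).
Closure: {active(node2), flagged(node2), flies(b), has_feathers(node2), hot(b), large(b), mammal(node2), metal(node2), open(b), penguin(node2), ready(b), signed(node2), small(b), stale(b), valid(node2), visible(node2)} — 16 facts.

16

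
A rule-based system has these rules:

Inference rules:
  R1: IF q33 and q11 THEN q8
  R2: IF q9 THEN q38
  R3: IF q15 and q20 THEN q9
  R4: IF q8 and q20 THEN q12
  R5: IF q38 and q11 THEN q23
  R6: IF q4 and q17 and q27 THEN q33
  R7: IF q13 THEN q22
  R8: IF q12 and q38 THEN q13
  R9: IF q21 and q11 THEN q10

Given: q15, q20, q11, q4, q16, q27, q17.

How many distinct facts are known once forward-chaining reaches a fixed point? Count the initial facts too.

15

Round 1 fires R3, R6, giving q9, q33.
Round 2 fires R1, R2, giving q8, q38.
Round 3 fires R4, R5, giving q12, q23.
Round 4 fires R8, giving q13.
Round 5 fires R7, giving q22.
Closure: {q11, q12, q13, q15, q16, q17, q20, q22, q23, q27, q33, q38, q4, q8, q9} — 15 facts.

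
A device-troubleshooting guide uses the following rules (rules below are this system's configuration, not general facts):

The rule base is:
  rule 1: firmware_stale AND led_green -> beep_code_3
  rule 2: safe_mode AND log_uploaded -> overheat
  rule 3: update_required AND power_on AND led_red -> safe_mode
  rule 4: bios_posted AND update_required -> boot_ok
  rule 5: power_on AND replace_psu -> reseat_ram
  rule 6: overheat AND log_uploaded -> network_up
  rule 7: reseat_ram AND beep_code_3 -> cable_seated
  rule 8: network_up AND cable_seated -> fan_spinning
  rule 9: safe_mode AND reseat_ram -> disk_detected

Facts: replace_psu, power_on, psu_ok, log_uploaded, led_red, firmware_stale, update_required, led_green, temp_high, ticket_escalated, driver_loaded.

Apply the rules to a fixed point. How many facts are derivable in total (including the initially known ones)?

19

Round 1 fires rule 1, rule 3, rule 5, giving beep_code_3, safe_mode, reseat_ram.
Round 2 fires rule 2, rule 7, rule 9, giving overheat, cable_seated, disk_detected.
Round 3 fires rule 6, giving network_up.
Round 4 fires rule 8, giving fan_spinning.
Closure: {beep_code_3, cable_seated, disk_detected, driver_loaded, fan_spinning, firmware_stale, led_green, led_red, log_uploaded, network_up, overheat, power_on, psu_ok, replace_psu, reseat_ram, safe_mode, temp_high, ticket_escalated, update_required} — 19 facts.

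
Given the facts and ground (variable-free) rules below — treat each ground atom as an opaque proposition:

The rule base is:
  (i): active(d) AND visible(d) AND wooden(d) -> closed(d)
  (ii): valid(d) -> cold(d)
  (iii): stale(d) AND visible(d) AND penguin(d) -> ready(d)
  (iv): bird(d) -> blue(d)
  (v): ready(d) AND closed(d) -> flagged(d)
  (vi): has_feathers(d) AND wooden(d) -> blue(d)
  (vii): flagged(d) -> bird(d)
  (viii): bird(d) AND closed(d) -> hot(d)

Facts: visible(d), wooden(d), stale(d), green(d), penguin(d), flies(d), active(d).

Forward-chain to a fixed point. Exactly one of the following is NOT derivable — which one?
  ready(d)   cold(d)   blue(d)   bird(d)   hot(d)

cold(d)

Round 1 fires (i), (iii), giving closed(d), ready(d).
Round 2 fires (v), giving flagged(d).
Round 3 fires (vii), giving bird(d).
Round 4 fires (iv), (viii), giving blue(d), hot(d).
Derived: bird(d) (round 3), blue(d) (round 4), ready(d) (round 1), hot(d) (round 4). cold(d) never appears in any round.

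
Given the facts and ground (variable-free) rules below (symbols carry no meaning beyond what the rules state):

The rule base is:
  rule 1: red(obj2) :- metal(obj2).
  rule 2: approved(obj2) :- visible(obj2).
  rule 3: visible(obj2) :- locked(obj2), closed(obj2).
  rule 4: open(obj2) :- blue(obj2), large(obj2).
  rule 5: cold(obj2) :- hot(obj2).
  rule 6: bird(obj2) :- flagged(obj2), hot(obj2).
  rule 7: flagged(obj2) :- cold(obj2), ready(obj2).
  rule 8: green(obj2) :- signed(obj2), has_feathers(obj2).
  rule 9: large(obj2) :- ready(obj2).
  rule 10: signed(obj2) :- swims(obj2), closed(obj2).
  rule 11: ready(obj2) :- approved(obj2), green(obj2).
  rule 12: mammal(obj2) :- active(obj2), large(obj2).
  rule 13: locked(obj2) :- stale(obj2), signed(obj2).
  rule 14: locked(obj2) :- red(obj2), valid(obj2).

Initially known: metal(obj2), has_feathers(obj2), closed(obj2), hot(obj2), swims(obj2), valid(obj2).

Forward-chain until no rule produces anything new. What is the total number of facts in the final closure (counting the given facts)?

17

Round 1 fires rule 1, rule 5, rule 10, giving red(obj2), cold(obj2), signed(obj2).
Round 2 fires rule 8, rule 14, giving green(obj2), locked(obj2).
Round 3 fires rule 3, giving visible(obj2).
Round 4 fires rule 2, giving approved(obj2).
Round 5 fires rule 11, giving ready(obj2).
Round 6 fires rule 7, rule 9, giving flagged(obj2), large(obj2).
Round 7 fires rule 6, giving bird(obj2).
Closure: {approved(obj2), bird(obj2), closed(obj2), cold(obj2), flagged(obj2), green(obj2), has_feathers(obj2), hot(obj2), large(obj2), locked(obj2), metal(obj2), ready(obj2), red(obj2), signed(obj2), swims(obj2), valid(obj2), visible(obj2)} — 17 facts.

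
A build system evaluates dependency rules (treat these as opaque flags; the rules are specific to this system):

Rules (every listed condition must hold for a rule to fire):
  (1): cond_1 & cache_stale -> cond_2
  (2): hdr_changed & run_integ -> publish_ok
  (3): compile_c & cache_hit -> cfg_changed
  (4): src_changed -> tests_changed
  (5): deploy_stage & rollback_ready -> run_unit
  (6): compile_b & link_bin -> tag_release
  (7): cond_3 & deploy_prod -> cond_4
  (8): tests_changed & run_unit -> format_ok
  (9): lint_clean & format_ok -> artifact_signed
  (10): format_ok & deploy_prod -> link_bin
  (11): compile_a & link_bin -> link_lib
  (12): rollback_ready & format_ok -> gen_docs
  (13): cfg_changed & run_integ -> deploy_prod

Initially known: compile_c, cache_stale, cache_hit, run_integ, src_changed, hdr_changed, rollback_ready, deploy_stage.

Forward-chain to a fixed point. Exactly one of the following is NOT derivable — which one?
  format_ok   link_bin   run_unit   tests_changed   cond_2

cond_2

Round 1 — (2), (3), (4), (5), derive publish_ok, cfg_changed, tests_changed, run_unit.
Round 2 — (8), (13), derive format_ok, deploy_prod.
Round 3 — (10), (12), derive link_bin, gen_docs.
Derived: tests_changed (round 1), run_unit (round 1), format_ok (round 2), link_bin (round 3). cond_2 never appears in any round.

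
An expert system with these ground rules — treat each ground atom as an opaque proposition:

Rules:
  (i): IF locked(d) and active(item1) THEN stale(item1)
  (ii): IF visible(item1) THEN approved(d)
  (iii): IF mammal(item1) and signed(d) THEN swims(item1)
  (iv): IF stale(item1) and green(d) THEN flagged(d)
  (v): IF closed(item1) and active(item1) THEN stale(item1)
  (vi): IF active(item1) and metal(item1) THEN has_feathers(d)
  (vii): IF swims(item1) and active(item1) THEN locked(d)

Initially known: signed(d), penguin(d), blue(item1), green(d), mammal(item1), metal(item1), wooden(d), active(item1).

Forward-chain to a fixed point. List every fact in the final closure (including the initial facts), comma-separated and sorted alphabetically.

Round 1: (iii) [IF mammal(item1) and signed(d) THEN swims(item1)]; (vi) [IF active(item1) and metal(item1) THEN has_feathers(d)]. Adds swims(item1), has_feathers(d).
Round 2: (vii) [IF swims(item1) and active(item1) THEN locked(d)]. Adds locked(d).
Round 3: (i) [IF locked(d) and active(item1) THEN stale(item1)]. Adds stale(item1).
Round 4: (iv) [IF stale(item1) and green(d) THEN flagged(d)]. Adds flagged(d).

active(item1), blue(item1), flagged(d), green(d), has_feathers(d), locked(d), mammal(item1), metal(item1), penguin(d), signed(d), stale(item1), swims(item1), wooden(d)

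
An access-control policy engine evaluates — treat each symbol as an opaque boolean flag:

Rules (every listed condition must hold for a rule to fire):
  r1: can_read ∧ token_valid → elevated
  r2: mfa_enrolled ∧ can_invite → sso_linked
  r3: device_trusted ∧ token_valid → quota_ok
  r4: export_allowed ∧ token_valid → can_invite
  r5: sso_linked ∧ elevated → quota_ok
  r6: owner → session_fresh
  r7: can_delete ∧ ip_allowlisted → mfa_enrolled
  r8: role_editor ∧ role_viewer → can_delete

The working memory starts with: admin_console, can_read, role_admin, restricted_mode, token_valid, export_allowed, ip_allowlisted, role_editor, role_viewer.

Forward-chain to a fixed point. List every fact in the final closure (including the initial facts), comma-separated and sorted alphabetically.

Round 1 — r1, r4, r8, derive elevated, can_invite, can_delete.
Round 2 — r7, derive mfa_enrolled.
Round 3 — r2, derive sso_linked.
Round 4 — r5, derive quota_ok.

admin_console, can_delete, can_invite, can_read, elevated, export_allowed, ip_allowlisted, mfa_enrolled, quota_ok, restricted_mode, role_admin, role_editor, role_viewer, sso_linked, token_valid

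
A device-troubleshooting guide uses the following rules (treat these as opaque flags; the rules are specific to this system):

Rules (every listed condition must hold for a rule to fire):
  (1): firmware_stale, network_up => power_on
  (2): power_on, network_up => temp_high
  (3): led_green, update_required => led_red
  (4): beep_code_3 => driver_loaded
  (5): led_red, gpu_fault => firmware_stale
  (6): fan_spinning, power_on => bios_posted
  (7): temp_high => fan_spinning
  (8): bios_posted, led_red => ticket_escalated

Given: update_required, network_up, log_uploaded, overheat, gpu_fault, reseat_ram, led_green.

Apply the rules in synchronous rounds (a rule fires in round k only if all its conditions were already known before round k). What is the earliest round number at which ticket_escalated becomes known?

7

[1] (3) [led_green, update_required => led_red]. ⇒ new: led_red.
[2] (5) [led_red, gpu_fault => firmware_stale]. ⇒ new: firmware_stale.
[3] (1) [firmware_stale, network_up => power_on]. ⇒ new: power_on.
[4] (2) [power_on, network_up => temp_high]. ⇒ new: temp_high.
[5] (7) [temp_high => fan_spinning]. ⇒ new: fan_spinning.
[6] (6) [fan_spinning, power_on => bios_posted]. ⇒ new: bios_posted.
[7] (8) [bios_posted, led_red => ticket_escalated]. ⇒ new: ticket_escalated.
ticket_escalated first appears in round 7.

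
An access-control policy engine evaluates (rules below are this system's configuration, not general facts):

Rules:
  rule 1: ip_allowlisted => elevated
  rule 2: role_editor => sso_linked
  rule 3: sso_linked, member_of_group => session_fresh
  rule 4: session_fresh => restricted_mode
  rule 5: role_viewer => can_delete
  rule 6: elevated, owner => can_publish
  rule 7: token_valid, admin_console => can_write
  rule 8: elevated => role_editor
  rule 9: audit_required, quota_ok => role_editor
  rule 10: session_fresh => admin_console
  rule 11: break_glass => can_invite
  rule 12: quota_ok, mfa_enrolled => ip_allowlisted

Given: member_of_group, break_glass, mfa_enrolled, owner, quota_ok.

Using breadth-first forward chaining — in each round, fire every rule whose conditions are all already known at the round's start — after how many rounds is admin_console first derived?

6

[1] rule 11 [break_glass => can_invite]; rule 12 [quota_ok, mfa_enrolled => ip_allowlisted]. ⇒ new: can_invite, ip_allowlisted.
[2] rule 1 [ip_allowlisted => elevated]. ⇒ new: elevated.
[3] rule 6 [elevated, owner => can_publish]; rule 8 [elevated => role_editor]. ⇒ new: can_publish, role_editor.
[4] rule 2 [role_editor => sso_linked]. ⇒ new: sso_linked.
[5] rule 3 [sso_linked, member_of_group => session_fresh]. ⇒ new: session_fresh.
[6] rule 4 [session_fresh => restricted_mode]; rule 10 [session_fresh => admin_console]. ⇒ new: restricted_mode, admin_console.
admin_console first appears in round 6.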